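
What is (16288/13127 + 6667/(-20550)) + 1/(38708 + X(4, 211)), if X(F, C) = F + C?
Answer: 9622062255643/10499862641550 ≈ 0.91640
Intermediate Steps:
X(F, C) = C + F
(16288/13127 + 6667/(-20550)) + 1/(38708 + X(4, 211)) = (16288/13127 + 6667/(-20550)) + 1/(38708 + (211 + 4)) = (16288*(1/13127) + 6667*(-1/20550)) + 1/(38708 + 215) = (16288/13127 - 6667/20550) + 1/38923 = 247200691/269759850 + 1/38923 = 9622062255643/10499862641550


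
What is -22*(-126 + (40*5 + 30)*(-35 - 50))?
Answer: 432872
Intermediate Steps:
-22*(-126 + (40*5 + 30)*(-35 - 50)) = -22*(-126 + (200 + 30)*(-85)) = -22*(-126 + 230*(-85)) = -22*(-126 - 19550) = -22*(-19676) = 432872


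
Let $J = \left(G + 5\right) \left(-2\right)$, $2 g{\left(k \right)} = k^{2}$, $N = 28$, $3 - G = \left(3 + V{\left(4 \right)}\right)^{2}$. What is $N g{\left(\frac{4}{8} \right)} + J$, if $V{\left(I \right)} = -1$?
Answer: $- \frac{9}{2} \approx -4.5$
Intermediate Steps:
$G = -1$ ($G = 3 - \left(3 - 1\right)^{2} = 3 - 2^{2} = 3 - 4 = -1$)
$g{\left(k \right)} = \frac{k^{2}}{2}$
$J = -8$ ($J = \left(-1 + 5\right) \left(-2\right) = 4 \left(-2\right) = -8$)
$N g{\left(\frac{4}{8} \right)} + J = 28 \frac{\left(\frac{4}{8}\right)^{2}}{2} - 8 = 28 \frac{\left(4 \cdot \frac{1}{8}\right)^{2}}{2} - 8 = 28 \frac{1}{2 \cdot 4} - 8 = 28 \cdot \frac{1}{2} \cdot \frac{1}{4} - 8 = 28 \cdot \frac{1}{8} - 8 = \frac{7}{2} - 8 = - \frac{9}{2}$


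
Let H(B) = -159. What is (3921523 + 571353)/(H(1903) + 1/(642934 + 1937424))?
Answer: -11593228529608/410276921 ≈ -28257.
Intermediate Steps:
(3921523 + 571353)/(H(1903) + 1/(642934 + 1937424)) = (3921523 + 571353)/(-159 + 1/(642934 + 1937424)) = 4492876/(-159 + 1/2580358) = 4492876/(-410276921/2580358) = 4492876*(-2580358/410276921) = -11593228529608/410276921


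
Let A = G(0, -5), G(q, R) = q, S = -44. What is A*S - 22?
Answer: -22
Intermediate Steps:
A = 0
A*S - 22 = 0*(-44) - 22 = 0 - 22 = -22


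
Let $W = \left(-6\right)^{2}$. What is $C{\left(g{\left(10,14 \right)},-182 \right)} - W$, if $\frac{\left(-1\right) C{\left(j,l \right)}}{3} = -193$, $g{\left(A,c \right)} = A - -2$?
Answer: $543$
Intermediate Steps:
$g{\left(A,c \right)} = 2 + A$ ($g{\left(A,c \right)} = A + 2 = 2 + A$)
$C{\left(j,l \right)} = 579$ ($C{\left(j,l \right)} = \left(-3\right) \left(-193\right) = 579$)
$W = 36$
$C{\left(g{\left(10,14 \right)},-182 \right)} - W = 579 - 36 = 543$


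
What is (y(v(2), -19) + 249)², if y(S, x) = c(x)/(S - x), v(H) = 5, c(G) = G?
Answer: 35485849/576 ≈ 61607.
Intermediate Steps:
y(S, x) = x/(S - x)
(y(v(2), -19) + 249)² = (-19/(5 - 1*(-19)) + 249)² = (-19/(5 + 19) + 249)² = (-19/24 + 249)² = (5957/24)² = 35485849/576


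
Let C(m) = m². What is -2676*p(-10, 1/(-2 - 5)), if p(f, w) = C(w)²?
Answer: -2676/2401 ≈ -1.1145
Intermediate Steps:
p(f, w) = w⁴ (p(f, w) = (w²)² = w⁴)
-2676*p(-10, 1/(-2 - 5)) = -2676/(-2 - 5)⁴ = -2676*(1/(-7))⁴ = -2676*(-⅐)⁴ = -2676*1/2401 = -2676/2401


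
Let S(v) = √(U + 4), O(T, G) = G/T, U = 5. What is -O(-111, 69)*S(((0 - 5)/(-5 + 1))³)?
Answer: 69/37 ≈ 1.8649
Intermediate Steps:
S(v) = 3 (S(v) = √(5 + 4) = √9 = 3)
-O(-111, 69)*S(((0 - 5)/(-5 + 1))³) = -69/(-111)*3 = -69*(-1/111)*3 = -(-23)*3/37 = -1*(-69/37) = 69/37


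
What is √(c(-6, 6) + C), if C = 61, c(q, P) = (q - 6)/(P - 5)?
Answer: 7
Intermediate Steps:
c(q, P) = (-6 + q)/(-5 + P)
√(c(-6, 6) + C) = √((-6 - 6)/(-5 + 6) + 61) = √(-12/1 + 61) = √(1*(-12) + 61) = √(-12 + 61) = √49 = 7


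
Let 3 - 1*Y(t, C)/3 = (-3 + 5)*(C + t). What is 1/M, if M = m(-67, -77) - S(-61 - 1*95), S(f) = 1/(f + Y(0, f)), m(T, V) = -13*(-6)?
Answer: 789/61541 ≈ 0.012821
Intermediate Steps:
m(T, V) = 78
Y(t, C) = 9 - 6*C - 6*t (Y(t, C) = 9 - 3*(-3 + 5)*(C + t) = 9 - 6*(C + t) = 9 - 3*(2*C + 2*t) = 9 + (-6*C - 6*t) = 9 - 6*C - 6*t)
S(f) = 1/(9 - 5*f) (S(f) = 1/(f + (9 - 6*f - 6*0)) = 1/(f + (9 - 6*f + 0)) = 1/(f + (9 - 6*f)) = 1/(9 - 5*f))
M = 61541/789 (M = 78 - (-1)/(-9 + 5*(-61 - 1*95)) = 78 - (-1)/(-9 + 5*(-61 - 95)) = 78 - (-1)/(-9 + 5*(-156)) = 78 - (-1)/(-9 - 780) = 78 - (-1)/(-789) = 78 - (-1)*(-1)/789 = 78 - 1*1/789 = 78 - 1/789 = 61541/789 ≈ 77.999)
1/M = 1/(61541/789) = 789/61541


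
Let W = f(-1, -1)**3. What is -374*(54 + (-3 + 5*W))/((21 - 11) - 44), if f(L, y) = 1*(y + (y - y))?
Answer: 506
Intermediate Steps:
f(L, y) = y (f(L, y) = 1*(y + 0) = 1*y = y)
W = -1 (W = (-1)**3 = -1)
-374*(54 + (-3 + 5*W))/((21 - 11) - 44) = -374*(54 + (-3 + 5*(-1)))/((21 - 11) - 44) = -374*(54 + (-3 - 5))/(10 - 44) = -374*(54 - 8)/(-34) = -17204*(-1)/34 = -374*(-23/17) = 506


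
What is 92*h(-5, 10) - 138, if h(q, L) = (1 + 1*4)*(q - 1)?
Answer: -2898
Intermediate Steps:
h(q, L) = -5 + 5*q (h(q, L) = (1 + 4)*(-1 + q) = 5*(-1 + q) = -5 + 5*q)
92*h(-5, 10) - 138 = 92*(-5 + 5*(-5)) - 138 = 92*(-5 - 25) - 138 = 92*(-30) - 138 = -2760 - 138 = -2898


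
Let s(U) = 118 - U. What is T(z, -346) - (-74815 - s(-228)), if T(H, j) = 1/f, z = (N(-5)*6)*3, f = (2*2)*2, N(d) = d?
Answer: 601289/8 ≈ 75161.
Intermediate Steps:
f = 8 (f = 4*2 = 8)
z = -90 (z = -5*6*3 = -30*3 = -90)
T(H, j) = ⅛ (T(H, j) = 1/8 = ⅛)
T(z, -346) - (-74815 - s(-228)) = ⅛ - (-74815 - (118 - 1*(-228))) = ⅛ - (-74815 - (118 + 228)) = ⅛ - (-74815 - 1*346) = ⅛ - (-74815 - 346) = ⅛ - 1*(-75161) = ⅛ + 75161 = 601289/8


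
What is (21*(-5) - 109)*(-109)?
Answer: 23326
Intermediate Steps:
(21*(-5) - 109)*(-109) = (-105 - 109)*(-109) = -214*(-109) = 23326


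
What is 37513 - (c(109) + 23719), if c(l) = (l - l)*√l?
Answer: 13794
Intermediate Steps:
c(l) = 0 (c(l) = 0*√l = 0)
37513 - (c(109) + 23719) = 37513 - (0 + 23719) = 37513 - 1*23719 = 37513 - 23719 = 13794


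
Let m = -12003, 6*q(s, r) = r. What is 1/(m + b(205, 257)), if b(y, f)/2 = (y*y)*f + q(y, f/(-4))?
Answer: 12/259065907 ≈ 4.6320e-8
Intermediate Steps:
q(s, r) = r/6
b(y, f) = -f/12 + 2*f*y**2 (b(y, f) = 2*((y*y)*f + (f/(-4))/6) = 2*(y**2*f + (f*(-1/4))/6) = 2*(f*y**2 + (-f/4)/6) = 2*(f*y**2 - f/24) = 2*(-f/24 + f*y**2) = -f/12 + 2*f*y**2)
1/(m + b(205, 257)) = 1/(-12003 + (1/12)*257*(-1 + 24*205**2)) = 1/(-12003 + (1/12)*257*(-1 + 24*42025)) = 1/(-12003 + (1/12)*257*(-1 + 1008600)) = 1/(-12003 + (1/12)*257*1008599) = 1/(-12003 + 259209943/12) = 1/(259065907/12) = 12/259065907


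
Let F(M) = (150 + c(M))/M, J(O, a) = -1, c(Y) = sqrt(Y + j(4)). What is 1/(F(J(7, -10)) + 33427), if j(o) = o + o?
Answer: 33277/1107358722 + sqrt(7)/1107358722 ≈ 3.0053e-5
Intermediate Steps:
j(o) = 2*o
c(Y) = sqrt(8 + Y) (c(Y) = sqrt(Y + 2*4) = sqrt(Y + 8) = sqrt(8 + Y))
F(M) = (150 + sqrt(8 + M))/M
1/(F(J(7, -10)) + 33427) = 1/((150 + sqrt(8 - 1))/(-1) + 33427) = 1/(-(150 + sqrt(7)) + 33427) = 1/((-150 - sqrt(7)) + 33427) = 1/(33277 - sqrt(7))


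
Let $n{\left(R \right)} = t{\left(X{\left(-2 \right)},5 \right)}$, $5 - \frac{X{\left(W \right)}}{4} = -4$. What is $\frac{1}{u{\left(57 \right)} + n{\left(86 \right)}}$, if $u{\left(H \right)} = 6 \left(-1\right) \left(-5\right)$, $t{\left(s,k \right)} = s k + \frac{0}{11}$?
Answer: $\frac{1}{210} \approx 0.0047619$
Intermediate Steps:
$X{\left(W \right)} = 36$ ($X{\left(W \right)} = 20 - -16 = 20 + 16 = 36$)
$t{\left(s,k \right)} = k s$ ($t{\left(s,k \right)} = k s + 0 \cdot \frac{1}{11} = k s + 0 = k s$)
$u{\left(H \right)} = 30$ ($u{\left(H \right)} = \left(-6\right) \left(-5\right) = 30$)
$n{\left(R \right)} = 180$ ($n{\left(R \right)} = 5 \cdot 36 = 180$)
$\frac{1}{u{\left(57 \right)} + n{\left(86 \right)}} = \frac{1}{30 + 180} = \frac{1}{210}$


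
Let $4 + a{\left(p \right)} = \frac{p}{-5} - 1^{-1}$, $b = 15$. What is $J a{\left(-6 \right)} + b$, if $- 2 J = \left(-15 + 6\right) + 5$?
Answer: $\frac{37}{5} \approx 7.4$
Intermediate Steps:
$J = 2$ ($J = - \frac{\left(-15 + 6\right) + 5}{2} = - \frac{-9 + 5}{2} = \left(- \frac{1}{2}\right) \left(-4\right) = 2$)
$a{\left(p \right)} = -5 - \frac{p}{5}$ ($a{\left(p \right)} = -4 + \left(\frac{p}{-5} - 1^{-1}\right) = -4 + \left(p \left(- \frac{1}{5}\right) - 1\right) = -4 - \left(1 + \frac{p}{5}\right) = -5 - \frac{p}{5}$)
$J a{\left(-6 \right)} + b = 2 \left(-5 - - \frac{6}{5}\right) + 15 = 2 \left(-5 + \frac{6}{5}\right) + 15 = 2 \left(- \frac{19}{5}\right) + 15 = - \frac{38}{5} + 15 = \frac{37}{5}$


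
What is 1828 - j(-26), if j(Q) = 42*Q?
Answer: 2920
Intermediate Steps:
1828 - j(-26) = 1828 - 42*(-26) = 1828 - 1*(-1092) = 1828 + 1092 = 2920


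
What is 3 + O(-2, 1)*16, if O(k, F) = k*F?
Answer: -29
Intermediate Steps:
O(k, F) = F*k
3 + O(-2, 1)*16 = 3 + (1*(-2))*16 = 3 - 2*16 = 3 - 32 = -29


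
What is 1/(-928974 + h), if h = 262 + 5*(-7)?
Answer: -1/928747 ≈ -1.0767e-6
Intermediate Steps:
h = 227 (h = 262 - 35 = 227)
1/(-928974 + h) = 1/(-928974 + 227) = 1/(-928747) = -1/928747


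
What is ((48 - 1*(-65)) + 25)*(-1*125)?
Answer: -17250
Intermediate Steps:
((48 - 1*(-65)) + 25)*(-1*125) = ((48 + 65) + 25)*(-125) = (113 + 25)*(-125) = 138*(-125) = -17250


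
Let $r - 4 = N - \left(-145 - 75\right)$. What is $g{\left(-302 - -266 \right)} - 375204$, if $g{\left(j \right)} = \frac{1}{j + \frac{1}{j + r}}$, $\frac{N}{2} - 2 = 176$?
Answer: $- \frac{7347620476}{19583} \approx -3.752 \cdot 10^{5}$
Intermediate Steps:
$N = 356$ ($N = 4 + 2 \cdot 176 = 4 + 352 = 356$)
$r = 580$ ($r = 4 + \left(356 - \left(-145 - 75\right)\right) = 4 + \left(356 - -220\right) = 4 + \left(356 + 220\right) = 4 + 576 = 580$)
$g{\left(j \right)} = \frac{1}{j + \frac{1}{580 + j}}$ ($g{\left(j \right)} = \frac{1}{j + \frac{1}{j + 580}} = \frac{1}{j + \frac{1}{580 + j}}$)
$g{\left(-302 - -266 \right)} - 375204 = \frac{580 - 36}{1 + \left(-302 - -266\right)^{2} + 580 \left(-302 - -266\right)} - 375204 = \frac{580 + \left(-302 + 266\right)}{1 + \left(-302 + 266\right)^{2} + 580 \left(-302 + 266\right)} - 375204 = \frac{580 - 36}{1 + \left(-36\right)^{2} + 580 \left(-36\right)} - 375204 = \frac{1}{1 + 1296 - 20880} \cdot 544 - 375204 = \frac{1}{-19583} \cdot 544 - 375204 = \left(- \frac{1}{19583}\right) 544 - 375204 = - \frac{544}{19583} - 375204 = - \frac{7347620476}{19583}$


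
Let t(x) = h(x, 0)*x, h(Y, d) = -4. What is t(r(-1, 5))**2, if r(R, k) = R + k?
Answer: 256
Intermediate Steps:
t(x) = -4*x
t(r(-1, 5))**2 = (-4*(-1 + 5))**2 = (-4*4)**2 = (-16)**2 = 256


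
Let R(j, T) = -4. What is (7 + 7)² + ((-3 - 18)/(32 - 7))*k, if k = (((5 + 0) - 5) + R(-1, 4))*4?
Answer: 5236/25 ≈ 209.44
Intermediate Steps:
k = -16 (k = (((5 + 0) - 5) - 4)*4 = ((5 - 5) - 4)*4 = (0 - 4)*4 = -4*4 = -16)
(7 + 7)² + ((-3 - 18)/(32 - 7))*k = (7 + 7)² + ((-3 - 18)/(32 - 7))*(-16) = 14² - 21/25*(-16) = 196 - 21*1/25*(-16) = 196 - 21/25*(-16) = 196 + 336/25 = 5236/25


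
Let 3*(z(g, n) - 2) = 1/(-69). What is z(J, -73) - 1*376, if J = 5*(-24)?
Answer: -77419/207 ≈ -374.00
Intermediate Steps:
J = -120
z(g, n) = 413/207 (z(g, n) = 2 + (⅓)/(-69) = 2 + (⅓)*(-1/69) = 2 - 1/207 = 413/207)
z(J, -73) - 1*376 = 413/207 - 1*376 = 413/207 - 376 = -77419/207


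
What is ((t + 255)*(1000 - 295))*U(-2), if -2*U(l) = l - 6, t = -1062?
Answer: -2275740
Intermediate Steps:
U(l) = 3 - l/2 (U(l) = -(l - 6)/2 = -(-6 + l)/2 = 3 - l/2)
((t + 255)*(1000 - 295))*U(-2) = ((-1062 + 255)*(1000 - 295))*(3 - ½*(-2)) = (-807*705)*(3 + 1) = -568935*4 = -2275740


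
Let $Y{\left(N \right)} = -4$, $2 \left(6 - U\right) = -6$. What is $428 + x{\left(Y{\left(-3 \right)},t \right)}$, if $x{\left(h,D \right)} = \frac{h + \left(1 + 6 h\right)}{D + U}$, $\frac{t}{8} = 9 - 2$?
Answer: $\frac{27793}{65} \approx 427.58$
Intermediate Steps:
$U = 9$ ($U = 6 - -3 = 6 + 3 = 9$)
$t = 56$ ($t = 8 \left(9 - 2\right) = 8 \cdot 7 = 56$)
$x{\left(h,D \right)} = \frac{1 + 7 h}{9 + D}$ ($x{\left(h,D \right)} = \frac{h + \left(1 + 6 h\right)}{D + 9} = \frac{1 + 7 h}{9 + D}$)
$428 + x{\left(Y{\left(-3 \right)},t \right)} = 428 + \frac{1 + 7 \left(-4\right)}{9 + 56} = 428 + \frac{1 - 28}{65} = 428 + \frac{1}{65} \left(-27\right) = 428 - \frac{27}{65} = \frac{27793}{65}$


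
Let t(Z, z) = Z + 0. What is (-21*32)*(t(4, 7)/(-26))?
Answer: 1344/13 ≈ 103.38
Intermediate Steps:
t(Z, z) = Z
(-21*32)*(t(4, 7)/(-26)) = (-21*32)*(4/(-26)) = -2688*(-1)/26 = -672*(-2/13) = 1344/13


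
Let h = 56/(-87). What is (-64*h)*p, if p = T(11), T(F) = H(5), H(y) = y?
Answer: 17920/87 ≈ 205.98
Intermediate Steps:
T(F) = 5
h = -56/87 (h = 56*(-1/87) = -56/87 ≈ -0.64368)
p = 5
(-64*h)*p = -64*(-56/87)*5 = (3584/87)*5 = 17920/87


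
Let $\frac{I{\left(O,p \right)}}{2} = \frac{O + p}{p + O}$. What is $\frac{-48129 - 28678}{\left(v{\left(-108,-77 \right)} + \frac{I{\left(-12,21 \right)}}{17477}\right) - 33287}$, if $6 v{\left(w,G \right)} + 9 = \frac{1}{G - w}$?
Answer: $\frac{124839102327}{54105820724} \approx 2.3073$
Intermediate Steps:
$I{\left(O,p \right)} = 2$ ($I{\left(O,p \right)} = 2 \frac{O + p}{p + O} = 2 \frac{O + p}{O + p} = 2 \cdot 1 = 2$)
$v{\left(w,G \right)} = - \frac{3}{2} + \frac{1}{6 \left(G - w\right)}$
$\frac{-48129 - 28678}{\left(v{\left(-108,-77 \right)} + \frac{I{\left(-12,21 \right)}}{17477}\right) - 33287} = \frac{-48129 - 28678}{\left(\frac{1 - -693 + 9 \left(-108\right)}{6 \left(-77 - -108\right)} + \frac{2}{17477}\right) - 33287} = - \frac{76807}{\left(\frac{1 + 693 - 972}{6 \left(-77 + 108\right)} + 2 \cdot \frac{1}{17477}\right) - 33287} = - \frac{76807}{\left(\frac{1}{6} \cdot \frac{1}{31} \left(-278\right) + \frac{2}{17477}\right) - 33287} = - \frac{76807}{\left(- \frac{139}{93} + \frac{2}{17477}\right) - 33287} = - \frac{76807}{- \frac{2429117}{1625361} - 33287} = - \frac{76807}{- \frac{54105820724}{1625361}} = \left(-76807\right) \left(- \frac{1625361}{54105820724}\right) = \frac{124839102327}{54105820724}$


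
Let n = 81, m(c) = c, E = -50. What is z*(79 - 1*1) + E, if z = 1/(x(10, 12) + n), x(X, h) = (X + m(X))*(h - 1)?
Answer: -14972/301 ≈ -49.741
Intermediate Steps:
x(X, h) = 2*X*(-1 + h) (x(X, h) = (X + X)*(h - 1) = (2*X)*(-1 + h) = 2*X*(-1 + h))
z = 1/301 (z = 1/(2*10*(-1 + 12) + 81) = 1/(2*10*11 + 81) = 1/(220 + 81) = 1/301 ≈ 0.0033223)
z*(79 - 1*1) + E = (79 - 1*1)/301 - 50 = (79 - 1)/301 - 50 = (1/301)*78 - 50 = 78/301 - 50 = -14972/301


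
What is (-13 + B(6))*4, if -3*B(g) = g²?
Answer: -100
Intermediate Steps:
B(g) = -g²/3
(-13 + B(6))*4 = (-13 - ⅓*6²)*4 = (-13 - ⅓*36)*4 = (-13 - 12)*4 = -25*4 = -100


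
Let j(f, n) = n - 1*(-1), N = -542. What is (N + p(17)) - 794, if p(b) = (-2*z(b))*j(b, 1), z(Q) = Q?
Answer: -1404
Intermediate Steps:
j(f, n) = 1 + n (j(f, n) = n + 1 = 1 + n)
p(b) = -4*b (p(b) = (-2*b)*(1 + 1) = -2*b*2 = -4*b)
(N + p(17)) - 794 = (-542 - 4*17) - 794 = (-542 - 68) - 794 = -610 - 794 = -1404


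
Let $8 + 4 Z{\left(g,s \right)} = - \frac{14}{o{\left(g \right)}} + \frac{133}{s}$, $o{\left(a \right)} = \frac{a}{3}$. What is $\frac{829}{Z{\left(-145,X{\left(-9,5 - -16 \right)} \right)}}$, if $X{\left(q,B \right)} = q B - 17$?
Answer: $- \frac{99048920}{249593} \approx -396.84$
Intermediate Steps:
$o{\left(a \right)} = \frac{a}{3}$ ($o{\left(a \right)} = a \frac{1}{3} = \frac{a}{3}$)
$X{\left(q,B \right)} = -17 + B q$ ($X{\left(q,B \right)} = B q - 17 = -17 + B q$)
$Z{\left(g,s \right)} = -2 - \frac{21}{2 g} + \frac{133}{4 s}$ ($Z{\left(g,s \right)} = -2 + \frac{- \frac{14}{\frac{1}{3} g} + \frac{133}{s}}{4} = -2 + \frac{- 14 \frac{3}{g} + \frac{133}{s}}{4} = -2 + \frac{- \frac{42}{g} + \frac{133}{s}}{4} = -2 + \left(- \frac{21}{2 g} + \frac{133}{4 s}\right) = -2 - \frac{21}{2 g} + \frac{133}{4 s}$)
$\frac{829}{Z{\left(-145,X{\left(-9,5 - -16 \right)} \right)}} = \frac{829}{-2 - \frac{21}{2 \left(-145\right)} + \frac{133}{4 \left(-17 + \left(5 - -16\right) \left(-9\right)\right)}} = \frac{829}{-2 - - \frac{21}{290} + \frac{133}{4 \left(-17 + \left(5 + 16\right) \left(-9\right)\right)}} = \frac{829}{-2 + \frac{21}{290} + \frac{133}{4 \left(-17 + 21 \left(-9\right)\right)}} = \frac{829}{-2 + \frac{21}{290} + \frac{133}{4 \left(-17 - 189\right)}} = \frac{829}{-2 + \frac{21}{290} + \frac{133}{4 \left(-206\right)}} = \frac{829}{-2 + \frac{21}{290} + \frac{133}{4} \left(- \frac{1}{206}\right)} = \frac{829}{-2 + \frac{21}{290} - \frac{133}{824}} = \frac{829}{- \frac{249593}{119480}} = 829 \left(- \frac{119480}{249593}\right) = - \frac{99048920}{249593}$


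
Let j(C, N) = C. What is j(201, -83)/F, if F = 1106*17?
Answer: 201/18802 ≈ 0.010690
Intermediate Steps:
F = 18802
j(201, -83)/F = 201/18802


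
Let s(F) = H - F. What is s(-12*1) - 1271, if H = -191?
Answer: -1450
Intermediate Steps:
s(F) = -191 - F
s(-12*1) - 1271 = (-191 - (-12)) - 1271 = (-191 - 1*(-12)) - 1271 = (-191 + 12) - 1271 = -179 - 1271 = -1450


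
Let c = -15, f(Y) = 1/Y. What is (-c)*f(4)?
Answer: 15/4 ≈ 3.7500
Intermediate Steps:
(-c)*f(4) = -1*(-15)/4 = 15*(¼) = 15/4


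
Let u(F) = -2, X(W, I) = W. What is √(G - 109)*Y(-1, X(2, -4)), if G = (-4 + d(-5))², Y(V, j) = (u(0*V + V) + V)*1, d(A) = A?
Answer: -6*I*√7 ≈ -15.875*I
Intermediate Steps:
Y(V, j) = -2 + V (Y(V, j) = (-2 + V)*1 = -2 + V)
G = 81 (G = (-4 - 5)² = (-9)² = 81)
√(G - 109)*Y(-1, X(2, -4)) = √(81 - 109)*(-2 - 1) = √(-28)*(-3) = (2*I*√7)*(-3) = -6*I*√7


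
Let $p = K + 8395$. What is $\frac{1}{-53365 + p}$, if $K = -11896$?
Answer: $- \frac{1}{56866} \approx -1.7585 \cdot 10^{-5}$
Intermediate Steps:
$p = -3501$ ($p = -11896 + 8395 = -3501$)
$\frac{1}{-53365 + p} = \frac{1}{-53365 - 3501} = \frac{1}{-56866} = - \frac{1}{56866}$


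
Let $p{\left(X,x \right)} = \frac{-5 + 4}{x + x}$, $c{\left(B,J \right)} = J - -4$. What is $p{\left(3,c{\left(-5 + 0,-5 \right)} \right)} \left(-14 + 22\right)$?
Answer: $4$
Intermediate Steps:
$c{\left(B,J \right)} = 4 + J$ ($c{\left(B,J \right)} = J + 4 = 4 + J$)
$p{\left(X,x \right)} = - \frac{1}{2 x}$
$p{\left(3,c{\left(-5 + 0,-5 \right)} \right)} \left(-14 + 22\right) = - \frac{1}{2 \left(4 - 5\right)} \left(-14 + 22\right) = - \frac{1}{2 \left(-1\right)} 8 = \left(- \frac{1}{2}\right) \left(-1\right) 8 = \frac{1}{2} \cdot 8 = 4$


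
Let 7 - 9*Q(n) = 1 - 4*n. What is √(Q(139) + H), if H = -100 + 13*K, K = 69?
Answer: √7735/3 ≈ 29.316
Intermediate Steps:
Q(n) = ⅔ + 4*n/9 (Q(n) = 7/9 - (1 - 4*n)/9 = 7/9 + (-⅑ + 4*n/9) = ⅔ + 4*n/9)
H = 797 (H = -100 + 13*69 = -100 + 897 = 797)
√(Q(139) + H) = √((⅔ + (4/9)*139) + 797) = √((⅔ + 556/9) + 797) = √(562/9 + 797) = √(7735/9) = √7735/3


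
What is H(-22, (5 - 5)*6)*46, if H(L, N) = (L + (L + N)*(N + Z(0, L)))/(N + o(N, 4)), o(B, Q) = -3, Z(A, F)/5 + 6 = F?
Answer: -140668/3 ≈ -46889.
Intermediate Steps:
Z(A, F) = -30 + 5*F
H(L, N) = (L + (L + N)*(-30 + N + 5*L))/(-3 + N) (H(L, N) = (L + (L + N)*(N + (-30 + 5*L)))/(N - 3) = (L + (L + N)*(-30 + N + 5*L))/(-3 + N))
H(-22, (5 - 5)*6)*46 = ((((5 - 5)*6)**2 - 30*(5 - 5)*6 - 29*(-22) + 5*(-22)**2 + 6*(-22)*((5 - 5)*6))/(-3 + (5 - 5)*6))*46 = (((0*6)**2 - 0*6 + 638 + 5*484 + 6*(-22)*(0*6))/(-3 + 0*6))*46 = ((0**2 - 30*0 + 638 + 2420 + 6*(-22)*0)/(-3 + 0))*46 = ((0 + 0 + 638 + 2420 + 0)/(-3))*46 = -1/3*3058*46 = -3058/3*46 = -140668/3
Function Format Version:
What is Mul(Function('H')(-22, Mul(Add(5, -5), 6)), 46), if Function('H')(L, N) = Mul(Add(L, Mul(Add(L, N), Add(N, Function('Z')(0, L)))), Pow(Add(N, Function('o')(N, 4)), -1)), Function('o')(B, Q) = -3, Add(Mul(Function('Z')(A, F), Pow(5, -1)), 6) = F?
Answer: Rational(-140668, 3) ≈ -46889.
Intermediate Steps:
Function('Z')(A, F) = Add(-30, Mul(5, F))
Function('H')(L, N) = Mul(Pow(Add(-3, N), -1), Add(L, Mul(Add(L, N), Add(-30, N, Mul(5, L))))) (Function('H')(L, N) = Mul(Add(L, Mul(Add(L, N), Add(N, Add(-30, Mul(5, L))))), Pow(Add(N, -3), -1)) = Mul(Add(L, Mul(Add(L, N), Add(-30, N, Mul(5, L)))), Pow(Add(-3, N), -1)) = Mul(Pow(Add(-3, N), -1), Add(L, Mul(Add(L, N), Add(-30, N, Mul(5, L))))))
Mul(Function('H')(-22, Mul(Add(5, -5), 6)), 46) = Mul(Mul(Pow(Add(-3, Mul(Add(5, -5), 6)), -1), Add(Pow(Mul(Add(5, -5), 6), 2), Mul(-30, Mul(Add(5, -5), 6)), Mul(-29, -22), Mul(5, Pow(-22, 2)), Mul(6, -22, Mul(Add(5, -5), 6)))), 46) = Mul(Mul(Pow(Add(-3, Mul(0, 6)), -1), Add(Pow(Mul(0, 6), 2), Mul(-30, Mul(0, 6)), 638, Mul(5, 484), Mul(6, -22, Mul(0, 6)))), 46) = Mul(Mul(Pow(Add(-3, 0), -1), Add(Pow(0, 2), Mul(-30, 0), 638, 2420, Mul(6, -22, 0))), 46) = Mul(Mul(Pow(-3, -1), Add(0, 0, 638, 2420, 0)), 46) = Mul(Mul(Rational(-1, 3), 3058), 46) = Mul(Rational(-3058, 3), 46) = Rational(-140668, 3)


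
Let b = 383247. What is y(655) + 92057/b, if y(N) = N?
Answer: 251118842/383247 ≈ 655.24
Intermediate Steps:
y(655) + 92057/b = 655 + 92057/383247 = 251118842/383247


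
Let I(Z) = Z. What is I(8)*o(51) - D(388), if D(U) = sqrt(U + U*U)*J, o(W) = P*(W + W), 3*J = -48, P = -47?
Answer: -38352 + 32*sqrt(37733) ≈ -32136.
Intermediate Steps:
J = -16 (J = (1/3)*(-48) = -16)
o(W) = -94*W (o(W) = -47*(W + W) = -94*W)
D(U) = -16*sqrt(U + U**2) (D(U) = sqrt(U + U*U)*(-16) = sqrt(U + U**2)*(-16) = -16*sqrt(U + U**2))
I(8)*o(51) - D(388) = 8*(-94*51) - (-16)*sqrt(388*(1 + 388)) = 8*(-4794) - (-16)*sqrt(388*389) = -38352 - (-16)*sqrt(150932) = -38352 - (-16)*2*sqrt(37733) = -38352 - (-32)*sqrt(37733) = -38352 + 32*sqrt(37733)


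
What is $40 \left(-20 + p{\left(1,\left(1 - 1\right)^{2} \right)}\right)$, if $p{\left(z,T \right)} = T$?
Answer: $-800$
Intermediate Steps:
$40 \left(-20 + p{\left(1,\left(1 - 1\right)^{2} \right)}\right) = 40 \left(-20 + \left(1 - 1\right)^{2}\right) = 40 \left(-20 + 0^{2}\right) = 40 \left(-20 + 0\right) = 40 \left(-20\right) = -800$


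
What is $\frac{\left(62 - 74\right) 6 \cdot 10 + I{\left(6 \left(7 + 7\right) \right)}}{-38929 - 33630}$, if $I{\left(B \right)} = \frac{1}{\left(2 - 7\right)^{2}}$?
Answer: $\frac{17999}{1813975} \approx 0.0099224$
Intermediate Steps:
$I{\left(B \right)} = \frac{1}{25}$ ($I{\left(B \right)} = \frac{1}{\left(-5\right)^{2}} = \frac{1}{25}$)
$\frac{\left(62 - 74\right) 6 \cdot 10 + I{\left(6 \left(7 + 7\right) \right)}}{-38929 - 33630} = \frac{\left(62 - 74\right) 6 \cdot 10 + \frac{1}{25}}{-38929 - 33630} = \frac{\left(-12\right) 60 + \frac{1}{25}}{-72559} = \left(-720 + \frac{1}{25}\right) \left(- \frac{1}{72559}\right) = \left(- \frac{17999}{25}\right) \left(- \frac{1}{72559}\right) = \frac{17999}{1813975}$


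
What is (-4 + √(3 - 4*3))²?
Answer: 7 - 24*I ≈ 7.0 - 24.0*I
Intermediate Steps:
(-4 + √(3 - 4*3))² = (-4 + √(3 - 12))² = (-4 + √(-9))² = (-4 + 3*I)²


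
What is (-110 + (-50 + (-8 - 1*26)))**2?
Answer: 37636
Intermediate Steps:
(-110 + (-50 + (-8 - 1*26)))**2 = (-110 + (-50 + (-8 - 26)))**2 = (-110 + (-50 - 34))**2 = (-110 - 84)**2 = (-194)**2 = 37636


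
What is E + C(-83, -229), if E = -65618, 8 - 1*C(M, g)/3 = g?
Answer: -64907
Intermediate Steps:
C(M, g) = 24 - 3*g
E + C(-83, -229) = -65618 + (24 - 3*(-229)) = -65618 + (24 + 687) = -65618 + 711 = -64907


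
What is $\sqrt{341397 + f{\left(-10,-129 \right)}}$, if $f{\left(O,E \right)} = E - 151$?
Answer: $\sqrt{341117} \approx 584.05$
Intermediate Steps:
$f{\left(O,E \right)} = -151 + E$ ($f{\left(O,E \right)} = E - 151 = -151 + E$)
$\sqrt{341397 + f{\left(-10,-129 \right)}} = \sqrt{341397 - 280} = \sqrt{341117}$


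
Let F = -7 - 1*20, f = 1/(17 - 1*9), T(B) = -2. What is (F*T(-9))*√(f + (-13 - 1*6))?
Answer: 27*I*√302/2 ≈ 234.6*I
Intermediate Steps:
f = ⅛ (f = 1/(17 - 9) = 1/8 = ⅛ ≈ 0.12500)
F = -27 (F = -7 - 20 = -27)
(F*T(-9))*√(f + (-13 - 1*6)) = (-27*(-2))*√(⅛ + (-13 - 1*6)) = 54*√(⅛ + (-13 - 6)) = 54*√(⅛ - 19) = 54*√(-151/8) = 54*(I*√302/4) = 27*I*√302/2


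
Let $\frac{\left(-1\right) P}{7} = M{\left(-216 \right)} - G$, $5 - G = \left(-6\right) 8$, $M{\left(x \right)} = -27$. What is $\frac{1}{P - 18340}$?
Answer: $- \frac{1}{17780} \approx -5.6243 \cdot 10^{-5}$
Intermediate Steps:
$G = 53$ ($G = 5 - \left(-6\right) 8 = 5 - -48 = 5 + 48 = 53$)
$P = 560$ ($P = - 7 \left(-27 - 53\right) = \left(-7\right) \left(-80\right) = 560$)
$\frac{1}{P - 18340} = \frac{1}{560 - 18340} = \frac{1}{-17780} = - \frac{1}{17780}$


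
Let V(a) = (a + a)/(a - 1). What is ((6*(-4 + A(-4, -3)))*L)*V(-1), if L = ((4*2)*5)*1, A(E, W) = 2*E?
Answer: -2880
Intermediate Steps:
V(a) = 2*a/(-1 + a) (V(a) = (2*a)/(-1 + a) = 2*a/(-1 + a))
L = 40 (L = (8*5)*1 = 40*1 = 40)
((6*(-4 + A(-4, -3)))*L)*V(-1) = ((6*(-4 + 2*(-4)))*40)*(2*(-1)/(-1 - 1)) = ((6*(-4 - 8))*40)*(2*(-1)/(-2)) = ((6*(-12))*40)*(2*(-1)*(-1/2)) = -72*40*1 = -2880*1 = -2880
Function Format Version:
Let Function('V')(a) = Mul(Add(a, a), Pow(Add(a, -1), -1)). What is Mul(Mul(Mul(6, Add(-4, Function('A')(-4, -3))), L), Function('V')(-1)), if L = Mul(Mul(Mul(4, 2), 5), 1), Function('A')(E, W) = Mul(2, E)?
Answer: -2880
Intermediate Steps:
Function('V')(a) = Mul(2, a, Pow(Add(-1, a), -1)) (Function('V')(a) = Mul(Mul(2, a), Pow(Add(-1, a), -1)) = Mul(2, a, Pow(Add(-1, a), -1)))
L = 40 (L = Mul(Mul(8, 5), 1) = Mul(40, 1) = 40)
Mul(Mul(Mul(6, Add(-4, Function('A')(-4, -3))), L), Function('V')(-1)) = Mul(Mul(Mul(6, Add(-4, Mul(2, -4))), 40), Mul(2, -1, Pow(Add(-1, -1), -1))) = Mul(Mul(Mul(6, Add(-4, -8)), 40), Mul(2, -1, Pow(-2, -1))) = Mul(Mul(Mul(6, -12), 40), Mul(2, -1, Rational(-1, 2))) = Mul(Mul(-72, 40), 1) = Mul(-2880, 1) = -2880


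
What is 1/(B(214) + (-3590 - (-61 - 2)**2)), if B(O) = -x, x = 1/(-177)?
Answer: -177/1337942 ≈ -0.00013229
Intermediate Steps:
x = -1/177 ≈ -0.0056497
B(O) = 1/177 (B(O) = -1*(-1/177) = 1/177)
1/(B(214) + (-3590 - (-61 - 2)**2)) = 1/(1/177 + (-3590 - (-61 - 2)**2)) = 1/(1/177 + (-3590 - 1*(-63)**2)) = 1/(1/177 + (-3590 - 1*3969)) = 1/(1/177 + (-3590 - 3969)) = 1/(1/177 - 7559) = 1/(-1337942/177) = -177/1337942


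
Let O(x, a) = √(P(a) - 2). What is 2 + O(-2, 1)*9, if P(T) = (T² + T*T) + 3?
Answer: 2 + 9*√3 ≈ 17.588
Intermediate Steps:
P(T) = 3 + 2*T² (P(T) = (T² + T²) + 3 = 2*T² + 3 = 3 + 2*T²)
O(x, a) = √(1 + 2*a²) (O(x, a) = √((3 + 2*a²) - 2) = √(1 + 2*a²))
2 + O(-2, 1)*9 = 2 + √(1 + 2*1²)*9 = 2 + √(1 + 2*1)*9 = 2 + √(1 + 2)*9 = 2 + √3*9 = 2 + 9*√3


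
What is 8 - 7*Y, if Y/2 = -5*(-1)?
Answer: -62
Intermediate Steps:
Y = 10 (Y = 2*(-5*(-1)) = 2*5 = 10)
8 - 7*Y = 8 - 7*10 = 8 - 70 = -62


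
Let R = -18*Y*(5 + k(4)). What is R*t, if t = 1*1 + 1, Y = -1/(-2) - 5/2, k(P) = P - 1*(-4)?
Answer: 936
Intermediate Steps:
k(P) = 4 + P (k(P) = P + 4 = 4 + P)
Y = -2 (Y = -1*(-½) - 5*½ = ½ - 5/2 = -2)
t = 2 (t = 1 + 1 = 2)
R = 468 (R = -(-36)*(5 + (4 + 4)) = -(-36)*(5 + 8) = -(-36)*13 = -18*(-26) = 468)
R*t = 468*2 = 936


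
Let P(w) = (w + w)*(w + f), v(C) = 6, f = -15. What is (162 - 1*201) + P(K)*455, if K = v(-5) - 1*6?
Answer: -39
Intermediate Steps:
K = 0 (K = 6 - 1*6 = 6 - 6 = 0)
P(w) = 2*w*(-15 + w) (P(w) = (w + w)*(w - 15) = (2*w)*(-15 + w) = 2*w*(-15 + w))
(162 - 1*201) + P(K)*455 = (162 - 1*201) + (2*0*(-15 + 0))*455 = (162 - 201) + (2*0*(-15))*455 = -39 + 0*455 = -39 + 0 = -39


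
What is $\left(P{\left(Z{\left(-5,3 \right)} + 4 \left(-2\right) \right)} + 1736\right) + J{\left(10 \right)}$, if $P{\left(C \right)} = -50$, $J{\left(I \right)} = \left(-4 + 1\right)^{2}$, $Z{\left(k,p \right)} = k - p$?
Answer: $1695$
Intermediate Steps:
$J{\left(I \right)} = 9$ ($J{\left(I \right)} = \left(-3\right)^{2} = 9$)
$\left(P{\left(Z{\left(-5,3 \right)} + 4 \left(-2\right) \right)} + 1736\right) + J{\left(10 \right)} = \left(-50 + 1736\right) + 9 = 1686 + 9 = 1695$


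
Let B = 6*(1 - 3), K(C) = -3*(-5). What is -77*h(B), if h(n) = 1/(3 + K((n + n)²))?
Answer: -77/18 ≈ -4.2778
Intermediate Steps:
K(C) = 15
B = -12 (B = 6*(-2) = -12)
h(n) = 1/18 (h(n) = 1/(3 + 15) = 1/18)
-77*h(B) = -77*1/18 = -77/18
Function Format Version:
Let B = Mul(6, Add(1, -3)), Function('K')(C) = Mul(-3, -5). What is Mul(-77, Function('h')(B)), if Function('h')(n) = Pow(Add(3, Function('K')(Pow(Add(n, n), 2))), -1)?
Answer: Rational(-77, 18) ≈ -4.2778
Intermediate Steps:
Function('K')(C) = 15
B = -12 (B = Mul(6, -2) = -12)
Function('h')(n) = Rational(1, 18) (Function('h')(n) = Pow(Add(3, 15), -1) = Pow(18, -1) = Rational(1, 18))
Mul(-77, Function('h')(B)) = Mul(-77, Rational(1, 18)) = Rational(-77, 18)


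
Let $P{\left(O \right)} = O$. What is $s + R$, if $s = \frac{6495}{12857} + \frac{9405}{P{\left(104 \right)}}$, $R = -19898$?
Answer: $- \frac{2037275183}{102856} \approx -19807.0$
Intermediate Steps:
$s = \frac{9353505}{102856}$ ($s = \frac{6495}{12857} + \frac{9405}{104} = \frac{9353505}{102856} \approx 90.938$)
$s + R = \frac{9353505}{102856} - 19898 = - \frac{2037275183}{102856}$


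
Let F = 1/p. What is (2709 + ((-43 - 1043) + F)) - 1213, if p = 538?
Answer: 220581/538 ≈ 410.00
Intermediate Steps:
F = 1/538 ≈ 0.0018587
(2709 + ((-43 - 1043) + F)) - 1213 = (2709 + ((-43 - 1043) + 1/538)) - 1213 = (2709 + (-1086 + 1/538)) - 1213 = (2709 - 584267/538) - 1213 = 873175/538 - 1213 = 220581/538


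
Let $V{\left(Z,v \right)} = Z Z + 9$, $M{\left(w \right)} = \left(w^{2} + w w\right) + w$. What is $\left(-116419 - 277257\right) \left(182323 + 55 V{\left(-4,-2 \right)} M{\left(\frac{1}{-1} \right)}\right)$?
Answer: $-72317493848$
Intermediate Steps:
$M{\left(w \right)} = w + 2 w^{2}$ ($M{\left(w \right)} = \left(w^{2} + w^{2}\right) + w = 2 w^{2} + w = w + 2 w^{2}$)
$V{\left(Z,v \right)} = 9 + Z^{2}$ ($V{\left(Z,v \right)} = Z^{2} + 9 = 9 + Z^{2}$)
$\left(-116419 - 277257\right) \left(182323 + 55 V{\left(-4,-2 \right)} M{\left(\frac{1}{-1} \right)}\right) = \left(-116419 - 277257\right) \left(182323 + 55 \left(9 + \left(-4\right)^{2}\right) \frac{1 + \frac{2}{-1}}{-1}\right) = - 393676 \left(182323 + 55 \left(9 + 16\right) \left(- (1 + 2 \left(-1\right))\right)\right) = - 393676 \left(182323 + 55 \cdot 25 \left(- (1 - 2)\right)\right) = - 393676 \left(182323 + 1375 \left(\left(-1\right) \left(-1\right)\right)\right) = - 393676 \left(182323 + 1375 \cdot 1\right) = - 393676 \left(182323 + 1375\right) = \left(-393676\right) 183698 = -72317493848$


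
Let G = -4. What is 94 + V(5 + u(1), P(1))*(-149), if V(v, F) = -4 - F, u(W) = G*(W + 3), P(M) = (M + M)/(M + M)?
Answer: 839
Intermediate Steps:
P(M) = 1 (P(M) = (2*M)/((2*M)) = (2*M)*(1/(2*M)) = 1)
u(W) = -12 - 4*W (u(W) = -4*(W + 3) = -4*(3 + W) = -12 - 4*W)
94 + V(5 + u(1), P(1))*(-149) = 94 + (-4 - 1*1)*(-149) = 94 + (-4 - 1)*(-149) = 94 - 5*(-149) = 94 + 745 = 839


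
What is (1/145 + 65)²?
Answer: 88849476/21025 ≈ 4225.9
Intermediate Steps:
(1/145 + 65)² = (9426/145)² = 88849476/21025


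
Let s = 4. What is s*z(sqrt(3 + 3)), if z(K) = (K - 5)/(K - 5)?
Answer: 4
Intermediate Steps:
z(K) = 1 (z(K) = (-5 + K)/(-5 + K) = 1)
s*z(sqrt(3 + 3)) = 4*1 = 4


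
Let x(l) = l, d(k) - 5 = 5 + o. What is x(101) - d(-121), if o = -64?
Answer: 155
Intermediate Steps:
d(k) = -54 (d(k) = 5 + (5 - 64) = 5 - 59 = -54)
x(101) - d(-121) = 101 - 1*(-54) = 101 + 54 = 155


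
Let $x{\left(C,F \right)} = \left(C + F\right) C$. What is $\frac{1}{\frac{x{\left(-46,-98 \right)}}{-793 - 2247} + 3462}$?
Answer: $\frac{95}{328683} \approx 0.00028903$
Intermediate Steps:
$x{\left(C,F \right)} = C \left(C + F\right)$
$\frac{1}{\frac{x{\left(-46,-98 \right)}}{-793 - 2247} + 3462} = \frac{1}{\frac{\left(-46\right) \left(-46 - 98\right)}{-793 - 2247} + 3462} = \frac{1}{\frac{\left(-46\right) \left(-144\right)}{-3040} + 3462} = \frac{1}{6624 \left(- \frac{1}{3040}\right) + 3462} = \frac{1}{- \frac{207}{95} + 3462} = \frac{1}{\frac{328683}{95}} = \frac{95}{328683}$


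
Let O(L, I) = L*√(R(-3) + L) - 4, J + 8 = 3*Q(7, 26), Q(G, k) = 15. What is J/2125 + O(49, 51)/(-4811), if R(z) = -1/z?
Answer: 10971/601375 - 98*√111/14433 ≈ -0.053294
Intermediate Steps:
J = 37 (J = -8 + 3*15 = -8 + 45 = 37)
O(L, I) = -4 + L*√(⅓ + L) (O(L, I) = L*√(-1/(-3) + L) - 4 = L*√(-1*(-⅓) + L) - 4 = L*√(⅓ + L) - 4 = -4 + L*√(⅓ + L))
J/2125 + O(49, 51)/(-4811) = 37/2125 + (-4 + (⅓)*49*√(3 + 9*49))/(-4811) = 37*(1/2125) + (-4 + (⅓)*49*√(3 + 441))*(-1/4811) = 37/2125 + (-4 + (⅓)*49*√444)*(-1/4811) = 37/2125 + (-4 + (⅓)*49*(2*√111))*(-1/4811) = 37/2125 + (-4 + 98*√111/3)*(-1/4811) = 37/2125 + (4/4811 - 98*√111/14433) = 10971/601375 - 98*√111/14433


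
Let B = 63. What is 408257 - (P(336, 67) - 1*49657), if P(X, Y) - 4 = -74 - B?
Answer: 458047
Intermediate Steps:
P(X, Y) = -133 (P(X, Y) = 4 + (-74 - 1*63) = 4 + (-74 - 63) = 4 - 137 = -133)
408257 - (P(336, 67) - 1*49657) = 408257 - (-133 - 1*49657) = 408257 - (-133 - 49657) = 408257 - 1*(-49790) = 408257 + 49790 = 458047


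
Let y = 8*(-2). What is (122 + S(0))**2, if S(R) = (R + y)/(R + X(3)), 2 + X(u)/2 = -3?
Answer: 381924/25 ≈ 15277.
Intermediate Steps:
X(u) = -10 (X(u) = -4 + 2*(-3) = -4 - 6 = -10)
y = -16
S(R) = (-16 + R)/(-10 + R) (S(R) = (R - 16)/(R - 10) = (-16 + R)/(-10 + R))
(122 + S(0))**2 = (122 + (-16 + 0)/(-10 + 0))**2 = (122 - 16/(-10))**2 = (122 - 1/10*(-16))**2 = (122 + 8/5)**2 = (618/5)**2 = 381924/25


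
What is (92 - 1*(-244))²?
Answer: 112896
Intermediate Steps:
(92 - 1*(-244))² = (92 + 244)² = 336² = 112896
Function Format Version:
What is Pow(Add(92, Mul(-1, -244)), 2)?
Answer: 112896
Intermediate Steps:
Pow(Add(92, Mul(-1, -244)), 2) = Pow(Add(92, 244), 2) = Pow(336, 2) = 112896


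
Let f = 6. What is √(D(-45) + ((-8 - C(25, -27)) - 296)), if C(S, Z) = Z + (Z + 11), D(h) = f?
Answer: I*√255 ≈ 15.969*I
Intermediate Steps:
D(h) = 6
C(S, Z) = 11 + 2*Z (C(S, Z) = Z + (11 + Z) = 11 + 2*Z)
√(D(-45) + ((-8 - C(25, -27)) - 296)) = √(6 + ((-8 - (11 + 2*(-27))) - 296)) = √(6 + ((-8 - (11 - 54)) - 296)) = √(6 + ((-8 - 1*(-43)) - 296)) = √(6 + ((-8 + 43) - 296)) = √(6 + (35 - 296)) = √(6 - 261) = √(-255) = I*√255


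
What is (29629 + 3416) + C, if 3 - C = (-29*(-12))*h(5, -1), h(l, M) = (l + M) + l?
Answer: 29916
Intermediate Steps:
h(l, M) = M + 2*l (h(l, M) = (M + l) + l = M + 2*l)
C = -3129 (C = 3 - (-29*(-12))*(-1 + 2*5) = 3 - 348*(-1 + 10) = 3 - 348*9 = 3 - 1*3132 = 3 - 3132 = -3129)
(29629 + 3416) + C = (29629 + 3416) - 3129 = 33045 - 3129 = 29916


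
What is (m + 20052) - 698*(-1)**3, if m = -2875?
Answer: 17875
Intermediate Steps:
(m + 20052) - 698*(-1)**3 = (-2875 + 20052) - 698*(-1)**3 = 17177 - 698*(-1) = 17177 + 698 = 17875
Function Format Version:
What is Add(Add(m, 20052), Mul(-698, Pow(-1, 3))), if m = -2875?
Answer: 17875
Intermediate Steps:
Add(Add(m, 20052), Mul(-698, Pow(-1, 3))) = Add(Add(-2875, 20052), Mul(-698, Pow(-1, 3))) = Add(17177, Mul(-698, -1)) = Add(17177, 698) = 17875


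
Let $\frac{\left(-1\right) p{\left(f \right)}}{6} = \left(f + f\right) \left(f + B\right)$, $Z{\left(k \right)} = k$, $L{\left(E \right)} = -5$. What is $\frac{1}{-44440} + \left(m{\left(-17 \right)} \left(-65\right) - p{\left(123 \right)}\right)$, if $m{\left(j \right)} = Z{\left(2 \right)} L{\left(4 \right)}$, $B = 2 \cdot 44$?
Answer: $\frac{13869101839}{44440} \approx 3.1209 \cdot 10^{5}$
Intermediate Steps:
$B = 88$
$p{\left(f \right)} = - 12 f \left(88 + f\right)$ ($p{\left(f \right)} = - 6 \left(f + f\right) \left(f + 88\right) = - 6 \cdot 2 f \left(88 + f\right) = - 12 f \left(88 + f\right)$)
$m{\left(j \right)} = -10$ ($m{\left(j \right)} = 2 \left(-5\right) = -10$)
$\frac{1}{-44440} + \left(m{\left(-17 \right)} \left(-65\right) - p{\left(123 \right)}\right) = \frac{1}{-44440} - \left(-650 - 1476 \left(88 + 123\right)\right) = - \frac{1}{44440} - \left(-650 - 1476 \cdot 211\right) = - \frac{1}{44440} + \left(650 - -311436\right) = - \frac{1}{44440} + \left(650 + 311436\right) = - \frac{1}{44440} + 312086 = \frac{13869101839}{44440}$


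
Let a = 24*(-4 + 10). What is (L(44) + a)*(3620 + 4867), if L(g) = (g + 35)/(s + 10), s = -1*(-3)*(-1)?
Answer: 9225369/7 ≈ 1.3179e+6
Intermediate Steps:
s = -3 (s = 3*(-1) = -3)
a = 144 (a = 24*6 = 144)
L(g) = 5 + g/7 (L(g) = (g + 35)/(-3 + 10) = (35 + g)/7 = (35 + g)*(⅐) = 5 + g/7)
(L(44) + a)*(3620 + 4867) = ((5 + (⅐)*44) + 144)*(3620 + 4867) = ((5 + 44/7) + 144)*8487 = (79/7 + 144)*8487 = (1087/7)*8487 = 9225369/7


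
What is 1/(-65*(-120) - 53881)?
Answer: -1/46081 ≈ -2.1701e-5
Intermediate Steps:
1/(-65*(-120) - 53881) = 1/(7800 - 53881) = 1/(-46081) = -1/46081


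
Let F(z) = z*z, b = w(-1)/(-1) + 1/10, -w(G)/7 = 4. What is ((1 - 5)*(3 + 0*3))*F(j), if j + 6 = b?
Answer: -146523/25 ≈ -5860.9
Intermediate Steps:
w(G) = -28 (w(G) = -7*4 = -28)
b = 281/10 (b = -28/(-1) + 1/10 = -28*(-1) + 1*(⅒) = 28 + ⅒ = 281/10 ≈ 28.100)
j = 221/10 (j = -6 + 281/10 = 221/10 ≈ 22.100)
F(z) = z²
((1 - 5)*(3 + 0*3))*F(j) = ((1 - 5)*(3 + 0*3))*(221/10)² = -4*(3 + 0)*(48841/100) = -4*3*(48841/100) = -12*48841/100 = -146523/25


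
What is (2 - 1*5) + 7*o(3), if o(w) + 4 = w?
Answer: -10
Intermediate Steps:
o(w) = -4 + w
(2 - 1*5) + 7*o(3) = (2 - 1*5) + 7*(-4 + 3) = (2 - 5) + 7*(-1) = -3 - 7 = -10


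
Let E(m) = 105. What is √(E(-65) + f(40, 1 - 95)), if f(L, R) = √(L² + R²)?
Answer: √(105 + 2*√2609) ≈ 14.393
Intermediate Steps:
√(E(-65) + f(40, 1 - 95)) = √(105 + √(40² + (1 - 95)²)) = √(105 + √(1600 + (-94)²)) = √(105 + √(1600 + 8836)) = √(105 + √10436) = √(105 + 2*√2609)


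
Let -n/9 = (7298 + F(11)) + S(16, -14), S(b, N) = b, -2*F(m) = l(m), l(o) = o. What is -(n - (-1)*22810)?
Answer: 85933/2 ≈ 42967.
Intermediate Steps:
F(m) = -m/2
n = -131553/2 (n = -9*((7298 - ½*11) + 16) = -9*((7298 - 11/2) + 16) = -9*(14585/2 + 16) = -9*14617/2 = -131553/2 ≈ -65777.)
-(n - (-1)*22810) = -(-131553/2 - (-1)*22810) = -(-131553/2 - 1*(-22810)) = -(-131553/2 + 22810) = -1*(-85933/2) = 85933/2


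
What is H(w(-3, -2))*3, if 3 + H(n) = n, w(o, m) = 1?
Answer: -6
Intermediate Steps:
H(n) = -3 + n
H(w(-3, -2))*3 = (-3 + 1)*3 = -2*3 = -6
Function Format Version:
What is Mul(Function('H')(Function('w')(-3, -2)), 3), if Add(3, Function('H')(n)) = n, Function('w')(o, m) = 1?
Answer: -6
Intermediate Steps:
Function('H')(n) = Add(-3, n)
Mul(Function('H')(Function('w')(-3, -2)), 3) = Mul(Add(-3, 1), 3) = Mul(-2, 3) = -6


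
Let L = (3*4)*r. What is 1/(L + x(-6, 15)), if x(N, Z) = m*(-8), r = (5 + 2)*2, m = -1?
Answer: 1/176 ≈ 0.0056818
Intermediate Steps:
r = 14 (r = 7*2 = 14)
x(N, Z) = 8 (x(N, Z) = -1*(-8) = 8)
L = 168 (L = (3*4)*14 = 12*14 = 168)
1/(L + x(-6, 15)) = 1/(168 + 8) = 1/176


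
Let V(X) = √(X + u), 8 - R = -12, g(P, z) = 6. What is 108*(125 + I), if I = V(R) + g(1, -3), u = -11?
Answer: 14472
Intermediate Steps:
R = 20 (R = 8 - 1*(-12) = 8 + 12 = 20)
V(X) = √(-11 + X) (V(X) = √(X - 11) = √(-11 + X))
I = 9 (I = √(-11 + 20) + 6 = √9 + 6 = 3 + 6 = 9)
108*(125 + I) = 108*(125 + 9) = 108*134 = 14472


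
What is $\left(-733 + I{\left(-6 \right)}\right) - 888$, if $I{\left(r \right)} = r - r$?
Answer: $-1621$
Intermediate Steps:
$I{\left(r \right)} = 0$
$\left(-733 + I{\left(-6 \right)}\right) - 888 = \left(-733 + 0\right) - 888 = -733 - 888 = -1621$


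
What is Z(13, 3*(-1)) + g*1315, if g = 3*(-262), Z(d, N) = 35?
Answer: -1033555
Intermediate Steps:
g = -786
Z(13, 3*(-1)) + g*1315 = 35 - 786*1315 = 35 - 1033590 = -1033555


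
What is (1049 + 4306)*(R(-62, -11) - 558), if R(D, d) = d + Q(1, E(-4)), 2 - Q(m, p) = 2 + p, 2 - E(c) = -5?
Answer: -3084480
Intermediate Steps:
E(c) = 7 (E(c) = 2 - 1*(-5) = 2 + 5 = 7)
Q(m, p) = -p (Q(m, p) = 2 - (2 + p) = 2 + (-2 - p) = -p)
R(D, d) = -7 + d (R(D, d) = d - 1*7 = d - 7 = -7 + d)
(1049 + 4306)*(R(-62, -11) - 558) = (1049 + 4306)*((-7 - 11) - 558) = 5355*(-18 - 558) = 5355*(-576) = -3084480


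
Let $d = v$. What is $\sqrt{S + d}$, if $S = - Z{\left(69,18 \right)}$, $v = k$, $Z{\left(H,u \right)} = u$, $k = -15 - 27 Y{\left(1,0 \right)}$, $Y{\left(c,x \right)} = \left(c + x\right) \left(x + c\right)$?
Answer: $2 i \sqrt{15} \approx 7.746 i$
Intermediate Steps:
$Y{\left(c,x \right)} = \left(c + x\right)^{2}$ ($Y{\left(c,x \right)} = \left(c + x\right) \left(c + x\right) = \left(c + x\right)^{2}$)
$k = -42$ ($k = -15 - 27 \left(1 + 0\right)^{2} = -15 - 27 \cdot 1^{2} = -15 - 27 = -42$)
$v = -42$
$d = -42$
$S = -18$ ($S = \left(-1\right) 18 = -18$)
$\sqrt{S + d} = \sqrt{-18 - 42} = \sqrt{-60} = 2 i \sqrt{15}$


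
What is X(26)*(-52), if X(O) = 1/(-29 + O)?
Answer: 52/3 ≈ 17.333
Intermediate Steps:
X(26)*(-52) = -52/(-29 + 26) = -52/(-3) = -⅓*(-52) = 52/3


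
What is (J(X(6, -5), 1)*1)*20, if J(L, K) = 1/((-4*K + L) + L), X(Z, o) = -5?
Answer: -10/7 ≈ -1.4286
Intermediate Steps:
J(L, K) = 1/(-4*K + 2*L) (J(L, K) = 1/((L - 4*K) + L) = 1/(-4*K + 2*L))
(J(X(6, -5), 1)*1)*20 = (-1/(-2*(-5) + 4*1)*1)*20 = (-1/(10 + 4)*1)*20 = (-1/14*1)*20 = (-1*1/14*1)*20 = -1/14*1*20 = -1/14*20 = -10/7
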